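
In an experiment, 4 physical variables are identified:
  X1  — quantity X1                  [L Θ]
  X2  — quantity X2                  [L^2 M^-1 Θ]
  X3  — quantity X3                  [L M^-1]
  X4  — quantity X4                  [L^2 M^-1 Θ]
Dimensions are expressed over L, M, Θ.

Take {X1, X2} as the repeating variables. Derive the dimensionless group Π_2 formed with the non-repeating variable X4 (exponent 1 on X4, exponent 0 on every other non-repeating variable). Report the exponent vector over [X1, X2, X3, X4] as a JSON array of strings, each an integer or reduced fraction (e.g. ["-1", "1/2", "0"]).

["0", "-1", "0", "1"]

Dimensional matrix (L×M×Θ by X1×X2×X3×X4):
  L: [ 1  2  1  2]
  M: [ 0 -1 -1 -1]
  Θ: [ 1  1  0  1]
Row reduction gives pivot columns X1,X2; rank = 2
Repeat: X1,X2; free: X3,X4
RREF:
  r0: [   1    0   -1    0]
  r1: [   0    1    1    1]
  r2: [   0    0    0    0]
Fix exponent of X4 at 1, X3 at 0; solve each RREF row for its pivot's exponent:
  r0: exp(X1) + (0)·1 = 0 ⇒ exp(X1) = 0
  r1: exp(X2) + (1)·1 = 0 ⇒ exp(X2) = -1
Π_2 = X2^-1 · X4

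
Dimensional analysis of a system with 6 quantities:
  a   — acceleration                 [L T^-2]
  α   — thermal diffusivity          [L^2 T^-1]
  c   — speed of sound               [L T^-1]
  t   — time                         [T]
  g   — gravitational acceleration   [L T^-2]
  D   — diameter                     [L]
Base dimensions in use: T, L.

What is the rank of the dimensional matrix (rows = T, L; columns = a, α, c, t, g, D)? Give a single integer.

Exponent matrix [T,L] × [a,α,c,t,g,D]:
  T: [-2 -1 -1  1 -2  0]
  L: [ 1  2  1  0  1  1]
Row reduction gives pivot columns a,α; rank = 2

2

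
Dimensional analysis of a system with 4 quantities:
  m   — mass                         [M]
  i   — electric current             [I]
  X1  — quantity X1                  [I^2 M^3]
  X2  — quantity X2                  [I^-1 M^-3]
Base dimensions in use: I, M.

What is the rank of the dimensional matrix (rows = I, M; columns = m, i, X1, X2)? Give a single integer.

2

Dimensional matrix (I×M by m×i×X1×X2):
  I: [ 0  1  2 -1]
  M: [ 1  0  3 -3]
Row reduction gives pivot columns m,i; rank = 2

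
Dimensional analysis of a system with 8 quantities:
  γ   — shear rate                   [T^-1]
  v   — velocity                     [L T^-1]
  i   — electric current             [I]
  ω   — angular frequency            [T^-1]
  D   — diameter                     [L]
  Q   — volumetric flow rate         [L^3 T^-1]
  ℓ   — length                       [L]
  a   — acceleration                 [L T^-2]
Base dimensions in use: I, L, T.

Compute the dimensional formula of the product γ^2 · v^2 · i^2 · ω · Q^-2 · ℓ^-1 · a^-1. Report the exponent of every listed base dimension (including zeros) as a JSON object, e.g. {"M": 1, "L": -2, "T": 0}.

{"I": 2, "L": -6, "T": -1}

Dimensional matrix (I×L×T by γ×v×i×ω×D×Q×ℓ×a):
  I: [ 0  0  1  0  0  0  0  0]
  L: [ 0  1  0  0  1  3  1  1]
  T: [-1 -1  0 -1  0 -1  0 -2]
  [I]: (2)·0+(2)·0+(2)·1+(1)·0+(-2)·0+(-1)·0+(-1)·0 = 2
  [L]: (2)·0+(2)·1+(2)·0+(1)·0+(-2)·3+(-1)·1+(-1)·1 = -6
  [T]: (2)·-1+(2)·-1+(2)·0+(1)·-1+(-2)·-1+(-1)·0+(-1)·-2 = -1
⇒ I^2 L^-6 T^-1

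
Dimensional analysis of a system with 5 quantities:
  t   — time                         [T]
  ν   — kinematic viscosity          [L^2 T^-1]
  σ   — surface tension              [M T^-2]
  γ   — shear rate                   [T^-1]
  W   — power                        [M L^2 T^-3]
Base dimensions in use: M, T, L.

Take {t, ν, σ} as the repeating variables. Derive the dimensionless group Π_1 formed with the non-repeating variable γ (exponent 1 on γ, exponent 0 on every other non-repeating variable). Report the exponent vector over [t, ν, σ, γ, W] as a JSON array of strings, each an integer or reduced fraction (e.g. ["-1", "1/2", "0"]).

Exponent matrix [M,T,L] × [t,ν,σ,γ,W]:
  M: [ 0  0  1  0  1]
  T: [ 1 -1 -2 -1 -3]
  L: [ 0  2  0  0  2]
Row reduction gives pivot columns t,ν,σ; rank = 3
Repeat: t,ν,σ; free: γ,W
RREF:
  r0: [   1    0    0   -1    0]
  r1: [   0    1    0    0    1]
  r2: [   0    0    1    0    1]
Fix exponent of γ at 1, W at 0; solve each RREF row for its pivot's exponent:
  r0: exp(t) + (-1)·1 = 0 ⇒ exp(t) = 1
  r1: exp(ν) + (0)·1 = 0 ⇒ exp(ν) = 0
  r2: exp(σ) + (0)·1 = 0 ⇒ exp(σ) = 0
Π_1 = t · γ

["1", "0", "0", "1", "0"]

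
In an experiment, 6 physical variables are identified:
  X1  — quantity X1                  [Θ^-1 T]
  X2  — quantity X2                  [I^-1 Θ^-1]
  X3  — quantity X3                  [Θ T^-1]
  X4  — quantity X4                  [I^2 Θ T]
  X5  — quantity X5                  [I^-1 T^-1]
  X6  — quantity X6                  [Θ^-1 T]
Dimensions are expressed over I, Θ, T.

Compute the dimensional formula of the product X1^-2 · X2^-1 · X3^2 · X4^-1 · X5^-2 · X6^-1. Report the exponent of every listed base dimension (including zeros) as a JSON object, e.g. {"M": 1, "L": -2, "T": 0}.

Exponent matrix [I,Θ,T] × [X1,X2,X3,X4,X5,X6]:
  I: [ 0 -1  0  2 -1  0]
  Θ: [-1 -1  1  1  0 -1]
  T: [ 1  0 -1  1 -1  1]
  [I]: (-2)·0+(-1)·-1+(2)·0+(-1)·2+(-2)·-1+(-1)·0 = 1
  [Θ]: (-2)·-1+(-1)·-1+(2)·1+(-1)·1+(-2)·0+(-1)·-1 = 5
  [T]: (-2)·1+(-1)·0+(2)·-1+(-1)·1+(-2)·-1+(-1)·1 = -4
⇒ I Θ^5 T^-4

{"I": 1, "Θ": 5, "T": -4}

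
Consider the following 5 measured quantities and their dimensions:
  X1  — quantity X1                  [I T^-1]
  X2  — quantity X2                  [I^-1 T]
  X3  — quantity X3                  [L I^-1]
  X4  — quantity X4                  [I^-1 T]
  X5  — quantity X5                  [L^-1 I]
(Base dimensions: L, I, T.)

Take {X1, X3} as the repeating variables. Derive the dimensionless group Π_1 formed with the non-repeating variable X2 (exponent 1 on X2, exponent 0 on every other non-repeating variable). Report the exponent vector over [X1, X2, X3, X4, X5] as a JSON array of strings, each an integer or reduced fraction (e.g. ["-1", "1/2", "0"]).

Dimensional matrix (L×I×T by X1×X2×X3×X4×X5):
  L: [ 0  0  1  0 -1]
  I: [ 1 -1 -1 -1  1]
  T: [-1  1  0  1  0]
RREF → pivots at {X1,X3} ⇒ r = 2
Repeat: X1,X3; free: X2,X4,X5
RREF:
  r0: [   1   -1    0   -1    0]
  r1: [   0    0    1    0   -1]
  r2: [   0    0    0    0    0]
Fix exponent of X2 at 1, X4 at 0, X5 at 0; solve each RREF row for its pivot's exponent:
  r0: exp(X1) + (-1)·1 = 0 ⇒ exp(X1) = 1
  r1: exp(X3) + (0)·1 = 0 ⇒ exp(X3) = 0
Π_1 = X1 · X2

["1", "1", "0", "0", "0"]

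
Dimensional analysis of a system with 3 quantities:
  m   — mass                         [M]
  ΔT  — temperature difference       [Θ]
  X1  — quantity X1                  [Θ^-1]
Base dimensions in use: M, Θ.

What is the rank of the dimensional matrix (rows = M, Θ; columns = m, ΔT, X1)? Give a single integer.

2

Dimensional matrix (M×Θ by m×ΔT×X1):
  M: [ 1  0  0]
  Θ: [ 0  1 -1]
RREF → pivots at {m,ΔT} ⇒ r = 2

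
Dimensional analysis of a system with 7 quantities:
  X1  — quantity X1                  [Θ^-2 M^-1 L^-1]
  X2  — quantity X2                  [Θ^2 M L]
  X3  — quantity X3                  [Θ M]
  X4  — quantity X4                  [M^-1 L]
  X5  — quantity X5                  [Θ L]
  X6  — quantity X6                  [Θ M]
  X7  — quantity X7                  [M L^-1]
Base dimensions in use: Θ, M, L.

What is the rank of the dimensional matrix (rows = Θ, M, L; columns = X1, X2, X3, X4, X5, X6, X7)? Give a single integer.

Dimensional matrix (Θ×M×L by X1×X2×X3×X4×X5×X6×X7):
  Θ: [-2  2  1  0  1  1  0]
  M: [-1  1  1 -1  0  1  1]
  L: [-1  1  0  1  1  0 -1]
Row reduction gives pivot columns X1,X3; rank = 2

2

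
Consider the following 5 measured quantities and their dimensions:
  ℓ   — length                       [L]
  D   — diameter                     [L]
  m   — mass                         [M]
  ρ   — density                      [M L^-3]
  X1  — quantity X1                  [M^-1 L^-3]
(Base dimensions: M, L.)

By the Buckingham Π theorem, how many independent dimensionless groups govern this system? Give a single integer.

Exponent matrix [M,L] × [ℓ,D,m,ρ,X1]:
  M: [ 0  0  1  1 -1]
  L: [ 1  1  0 -3 -3]
RREF → pivots at {ℓ,m} ⇒ r = 2
Π count = n − r = 5 − 2 = 3

3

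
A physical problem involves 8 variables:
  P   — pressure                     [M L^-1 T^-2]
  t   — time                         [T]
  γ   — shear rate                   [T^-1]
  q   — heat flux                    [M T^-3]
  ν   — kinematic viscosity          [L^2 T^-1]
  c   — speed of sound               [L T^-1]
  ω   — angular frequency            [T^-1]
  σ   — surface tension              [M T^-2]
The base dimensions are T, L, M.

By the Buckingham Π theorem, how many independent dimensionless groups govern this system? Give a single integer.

5

Write exponents as rows T,L,M / cols P,t,γ,q,ν,c,ω,σ:
  T: [-2  1 -1 -3 -1 -1 -1 -2]
  L: [-1  0  0  0  2  1  0  0]
  M: [ 1  0  0  1  0  0  0  1]
RREF → pivots at {P,t,q} ⇒ r = 3
Π count = n − r = 8 − 3 = 5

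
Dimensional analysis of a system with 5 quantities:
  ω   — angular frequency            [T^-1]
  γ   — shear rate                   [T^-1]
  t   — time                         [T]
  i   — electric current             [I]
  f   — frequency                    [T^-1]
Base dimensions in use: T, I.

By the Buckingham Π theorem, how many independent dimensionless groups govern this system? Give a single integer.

Exponent matrix [T,I] × [ω,γ,t,i,f]:
  T: [-1 -1  1  0 -1]
  I: [ 0  0  0  1  0]
Echelon form has 2 nonzero rows (pivots: ω,i)
n=5, r=2 ⇒ 3 dimensionless groups

3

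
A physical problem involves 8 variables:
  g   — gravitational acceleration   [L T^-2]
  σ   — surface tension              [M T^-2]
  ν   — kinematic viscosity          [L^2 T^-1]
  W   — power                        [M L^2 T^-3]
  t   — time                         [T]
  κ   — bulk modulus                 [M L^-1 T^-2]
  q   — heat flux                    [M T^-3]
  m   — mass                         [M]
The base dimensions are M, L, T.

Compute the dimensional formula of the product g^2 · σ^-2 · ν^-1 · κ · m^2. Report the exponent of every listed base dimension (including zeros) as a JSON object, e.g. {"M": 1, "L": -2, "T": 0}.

Dimensional matrix (M×L×T by g×σ×ν×W×t×κ×q×m):
  M: [ 0  1  0  1  0  1  1  1]
  L: [ 1  0  2  2  0 -1  0  0]
  T: [-2 -2 -1 -3  1 -2 -3  0]
  [M]: (2)·0+(-2)·1+(-1)·0+(1)·1+(2)·1 = 1
  [L]: (2)·1+(-2)·0+(-1)·2+(1)·-1+(2)·0 = -1
  [T]: (2)·-2+(-2)·-2+(-1)·-1+(1)·-2+(2)·0 = -1
⇒ M L^-1 T^-1

{"M": 1, "L": -1, "T": -1}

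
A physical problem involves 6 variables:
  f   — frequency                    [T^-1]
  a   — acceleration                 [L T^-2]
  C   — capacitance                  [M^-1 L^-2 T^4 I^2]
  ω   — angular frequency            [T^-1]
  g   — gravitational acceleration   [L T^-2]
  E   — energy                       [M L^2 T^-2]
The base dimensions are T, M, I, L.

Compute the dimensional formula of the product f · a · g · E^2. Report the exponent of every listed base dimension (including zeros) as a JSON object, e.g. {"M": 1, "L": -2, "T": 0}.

Dimensional matrix (T×M×I×L by f×a×C×ω×g×E):
  T: [-1 -2  4 -1 -2 -2]
  M: [ 0  0 -1  0  0  1]
  I: [ 0  0  2  0  0  0]
  L: [ 0  1 -2  0  1  2]
  [T]: (1)·-1+(1)·-2+(1)·-2+(2)·-2 = -9
  [M]: (1)·0+(1)·0+(1)·0+(2)·1 = 2
  [I]: (1)·0+(1)·0+(1)·0+(2)·0 = 0
  [L]: (1)·0+(1)·1+(1)·1+(2)·2 = 6
⇒ T^-9 M^2 L^6

{"T": -9, "M": 2, "I": 0, "L": 6}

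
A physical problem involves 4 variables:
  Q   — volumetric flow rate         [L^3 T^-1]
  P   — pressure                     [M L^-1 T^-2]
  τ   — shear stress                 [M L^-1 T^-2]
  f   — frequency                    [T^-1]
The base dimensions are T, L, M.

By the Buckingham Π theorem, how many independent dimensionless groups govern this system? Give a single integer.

1

Dimensional matrix (T×L×M by Q×P×τ×f):
  T: [-1 -2 -2 -1]
  L: [ 3 -1 -1  0]
  M: [ 0  1  1  0]
RREF → pivots at {Q,P,f} ⇒ r = 3
Π count = n − r = 4 − 3 = 1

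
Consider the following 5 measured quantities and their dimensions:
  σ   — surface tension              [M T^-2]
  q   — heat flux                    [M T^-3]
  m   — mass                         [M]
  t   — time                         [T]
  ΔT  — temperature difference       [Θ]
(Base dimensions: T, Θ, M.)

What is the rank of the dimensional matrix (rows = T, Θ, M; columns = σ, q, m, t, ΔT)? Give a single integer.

3

Write exponents as rows T,Θ,M / cols σ,q,m,t,ΔT:
  T: [-2 -3  0  1  0]
  Θ: [ 0  0  0  0  1]
  M: [ 1  1  1  0  0]
RREF → pivots at {σ,q,ΔT} ⇒ r = 3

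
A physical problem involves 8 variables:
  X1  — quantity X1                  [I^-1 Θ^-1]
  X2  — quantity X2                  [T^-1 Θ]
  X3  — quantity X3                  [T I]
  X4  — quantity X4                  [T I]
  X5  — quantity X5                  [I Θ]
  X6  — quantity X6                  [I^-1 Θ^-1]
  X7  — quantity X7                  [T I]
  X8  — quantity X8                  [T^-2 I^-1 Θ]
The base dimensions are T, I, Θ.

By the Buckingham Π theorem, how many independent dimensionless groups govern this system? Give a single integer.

Dimensional matrix (T×I×Θ by X1×X2×X3×X4×X5×X6×X7×X8):
  T: [ 0 -1  1  1  0  0  1 -2]
  I: [-1  0  1  1  1 -1  1 -1]
  Θ: [-1  1  0  0  1 -1  0  1]
RREF → pivots at {X1,X2} ⇒ r = 2
Π count = n − r = 8 − 2 = 6

6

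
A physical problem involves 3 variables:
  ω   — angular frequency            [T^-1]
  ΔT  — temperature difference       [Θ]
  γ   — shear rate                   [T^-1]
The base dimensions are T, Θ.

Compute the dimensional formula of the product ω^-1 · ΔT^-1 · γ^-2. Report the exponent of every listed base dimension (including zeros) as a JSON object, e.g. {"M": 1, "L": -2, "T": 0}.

{"T": 3, "Θ": -1}

Dimensional matrix (T×Θ by ω×ΔT×γ):
  T: [-1  0 -1]
  Θ: [ 0  1  0]
  [T]: (-1)·-1+(-1)·0+(-2)·-1 = 3
  [Θ]: (-1)·0+(-1)·1+(-2)·0 = -1
⇒ T^3 Θ^-1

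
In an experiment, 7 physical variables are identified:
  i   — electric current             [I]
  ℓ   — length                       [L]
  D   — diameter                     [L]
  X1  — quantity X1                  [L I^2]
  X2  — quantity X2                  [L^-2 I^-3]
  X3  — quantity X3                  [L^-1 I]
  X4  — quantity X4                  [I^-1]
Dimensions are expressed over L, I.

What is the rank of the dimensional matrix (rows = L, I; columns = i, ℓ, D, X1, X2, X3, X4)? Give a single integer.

Exponent matrix [L,I] × [i,ℓ,D,X1,X2,X3,X4]:
  L: [ 0  1  1  1 -2 -1  0]
  I: [ 1  0  0  2 -3  1 -1]
Echelon form has 2 nonzero rows (pivots: i,ℓ)

2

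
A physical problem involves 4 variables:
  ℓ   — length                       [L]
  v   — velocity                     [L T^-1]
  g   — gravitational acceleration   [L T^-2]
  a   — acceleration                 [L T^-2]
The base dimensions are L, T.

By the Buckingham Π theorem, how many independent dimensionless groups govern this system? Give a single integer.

Dimensional matrix (L×T by ℓ×v×g×a):
  L: [ 1  1  1  1]
  T: [ 0 -1 -2 -2]
Echelon form has 2 nonzero rows (pivots: ℓ,v)
n=4, r=2 ⇒ 2 dimensionless groups

2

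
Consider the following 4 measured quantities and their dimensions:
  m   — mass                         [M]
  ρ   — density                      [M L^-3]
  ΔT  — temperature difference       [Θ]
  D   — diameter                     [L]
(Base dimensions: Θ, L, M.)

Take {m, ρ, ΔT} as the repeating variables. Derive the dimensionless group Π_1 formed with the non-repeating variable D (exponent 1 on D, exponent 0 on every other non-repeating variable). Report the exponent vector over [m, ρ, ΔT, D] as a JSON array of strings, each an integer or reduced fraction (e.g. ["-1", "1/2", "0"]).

["-1/3", "1/3", "0", "1"]

Dimensional matrix (Θ×L×M by m×ρ×ΔT×D):
  Θ: [ 0  0  1  0]
  L: [ 0 -3  0  1]
  M: [ 1  1  0  0]
RREF → pivots at {m,ρ,ΔT} ⇒ r = 3
Repeat: m,ρ,ΔT; free: D
RREF:
  r0: [   1    0    0  1/3]
  r1: [   0    1    0 -1/3]
  r2: [   0    0    1    0]
Fix exponent of D at 1; solve each RREF row for its pivot's exponent:
  r0: exp(m) + (1/3)·1 = 0 ⇒ exp(m) = -1/3
  r1: exp(ρ) + (-1/3)·1 = 0 ⇒ exp(ρ) = 1/3
  r2: exp(ΔT) + (0)·1 = 0 ⇒ exp(ΔT) = 0
Π_1 = m^(-1/3) · ρ^(1/3) · D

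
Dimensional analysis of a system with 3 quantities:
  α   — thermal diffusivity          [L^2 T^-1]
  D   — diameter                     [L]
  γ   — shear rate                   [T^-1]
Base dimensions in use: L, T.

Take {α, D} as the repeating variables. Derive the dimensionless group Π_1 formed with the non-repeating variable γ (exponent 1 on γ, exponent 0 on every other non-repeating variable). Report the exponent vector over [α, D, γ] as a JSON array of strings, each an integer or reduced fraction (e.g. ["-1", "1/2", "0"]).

["-1", "2", "1"]

Dimensional matrix (L×T by α×D×γ):
  L: [ 2  1  0]
  T: [-1  0 -1]
Echelon form has 2 nonzero rows (pivots: α,D)
Repeat: α,D; free: γ
RREF:
  r0: [   1    0    1]
  r1: [   0    1   -2]
Fix exponent of γ at 1; solve each RREF row for its pivot's exponent:
  r0: exp(α) + (1)·1 = 0 ⇒ exp(α) = -1
  r1: exp(D) + (-2)·1 = 0 ⇒ exp(D) = 2
Π_1 = α^-1 · D^2 · γ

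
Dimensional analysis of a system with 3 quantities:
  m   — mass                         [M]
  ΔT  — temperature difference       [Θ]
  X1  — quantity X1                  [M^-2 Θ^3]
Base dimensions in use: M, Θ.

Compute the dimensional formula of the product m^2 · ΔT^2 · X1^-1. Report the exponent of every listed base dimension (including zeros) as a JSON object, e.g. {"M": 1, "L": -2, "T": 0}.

Exponent matrix [M,Θ] × [m,ΔT,X1]:
  M: [ 1  0 -2]
  Θ: [ 0  1  3]
  [M]: (2)·1+(2)·0+(-1)·-2 = 4
  [Θ]: (2)·0+(2)·1+(-1)·3 = -1
⇒ M^4 Θ^-1

{"M": 4, "Θ": -1}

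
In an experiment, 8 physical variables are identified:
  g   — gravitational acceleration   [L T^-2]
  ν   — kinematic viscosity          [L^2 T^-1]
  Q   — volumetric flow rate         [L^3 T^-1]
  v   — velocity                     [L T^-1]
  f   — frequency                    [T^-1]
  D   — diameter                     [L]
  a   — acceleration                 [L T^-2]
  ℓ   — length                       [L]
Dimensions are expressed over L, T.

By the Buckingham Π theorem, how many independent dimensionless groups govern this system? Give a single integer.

Write exponents as rows L,T / cols g,ν,Q,v,f,D,a,ℓ:
  L: [ 1  2  3  1  0  1  1  1]
  T: [-2 -1 -1 -1 -1  0 -2  0]
RREF → pivots at {g,ν} ⇒ r = 2
8 vars − rank 2 = 6 Π groups

6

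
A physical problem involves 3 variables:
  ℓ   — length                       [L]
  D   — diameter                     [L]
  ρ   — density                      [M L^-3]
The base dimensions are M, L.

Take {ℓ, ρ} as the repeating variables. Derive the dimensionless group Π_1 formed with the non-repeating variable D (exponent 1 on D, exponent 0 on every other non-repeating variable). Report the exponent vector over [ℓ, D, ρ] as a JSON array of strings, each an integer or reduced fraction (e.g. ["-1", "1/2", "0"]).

["-1", "1", "0"]

Dimensional matrix (M×L by ℓ×D×ρ):
  M: [ 0  0  1]
  L: [ 1  1 -3]
Echelon form has 2 nonzero rows (pivots: ℓ,ρ)
Pivot set = {ℓ,ρ}, free = {D}
RREF:
  r0: [   1    1    0]
  r1: [   0    0    1]
Fix exponent of D at 1; solve each RREF row for its pivot's exponent:
  r0: exp(ℓ) + (1)·1 = 0 ⇒ exp(ℓ) = -1
  r1: exp(ρ) + (0)·1 = 0 ⇒ exp(ρ) = 0
Π_1 = ℓ^-1 · D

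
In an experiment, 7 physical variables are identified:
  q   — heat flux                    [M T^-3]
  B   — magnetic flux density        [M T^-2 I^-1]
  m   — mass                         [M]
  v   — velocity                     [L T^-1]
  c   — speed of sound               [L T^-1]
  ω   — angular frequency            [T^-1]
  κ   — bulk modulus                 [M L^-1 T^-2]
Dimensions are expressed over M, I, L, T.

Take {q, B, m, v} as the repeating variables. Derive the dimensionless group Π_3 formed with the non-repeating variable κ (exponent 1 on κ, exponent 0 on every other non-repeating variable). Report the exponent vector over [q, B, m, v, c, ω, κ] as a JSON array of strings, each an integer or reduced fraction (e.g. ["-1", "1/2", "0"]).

Write exponents as rows M,I,L,T / cols q,B,m,v,c,ω,κ:
  M: [ 1  1  1  0  0  0  1]
  I: [ 0 -1  0  0  0  0  0]
  L: [ 0  0  0  1  1  0 -1]
  T: [-3 -2  0 -1 -1 -1 -2]
RREF → pivots at {q,B,m,v} ⇒ r = 4
Pivot set = {q,B,m,v}, free = {c,ω,κ}
RREF:
  r0: [   1    0    0    0    0  1/3    1]
  r1: [   0    1    0    0    0    0    0]
  r2: [   0    0    1    0    0 -1/3    0]
  r3: [   0    0    0    1    1    0   -1]
Fix exponent of κ at 1, c at 0, ω at 0; solve each RREF row for its pivot's exponent:
  r0: exp(q) + (1)·1 = 0 ⇒ exp(q) = -1
  r1: exp(B) + (0)·1 = 0 ⇒ exp(B) = 0
  r2: exp(m) + (0)·1 = 0 ⇒ exp(m) = 0
  r3: exp(v) + (-1)·1 = 0 ⇒ exp(v) = 1
Π_3 = q^-1 · v · κ

["-1", "0", "0", "1", "0", "0", "1"]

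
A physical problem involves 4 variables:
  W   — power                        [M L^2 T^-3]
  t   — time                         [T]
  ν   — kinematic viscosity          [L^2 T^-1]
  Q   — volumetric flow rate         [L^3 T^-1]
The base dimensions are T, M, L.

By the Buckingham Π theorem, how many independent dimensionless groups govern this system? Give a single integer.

1

Dimensional matrix (T×M×L by W×t×ν×Q):
  T: [-3  1 -1 -1]
  M: [ 1  0  0  0]
  L: [ 2  0  2  3]
RREF → pivots at {W,t,ν} ⇒ r = 3
Π count = n − r = 4 − 3 = 1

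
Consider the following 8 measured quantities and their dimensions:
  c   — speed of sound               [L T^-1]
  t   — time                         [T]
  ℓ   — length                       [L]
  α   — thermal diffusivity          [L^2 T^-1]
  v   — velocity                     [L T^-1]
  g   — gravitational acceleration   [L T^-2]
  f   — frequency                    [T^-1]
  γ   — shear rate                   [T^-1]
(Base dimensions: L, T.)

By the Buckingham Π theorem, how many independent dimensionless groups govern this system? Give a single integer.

Dimensional matrix (L×T by c×t×ℓ×α×v×g×f×γ):
  L: [ 1  0  1  2  1  1  0  0]
  T: [-1  1  0 -1 -1 -2 -1 -1]
Row reduction gives pivot columns c,t; rank = 2
Π count = n − r = 8 − 2 = 6

6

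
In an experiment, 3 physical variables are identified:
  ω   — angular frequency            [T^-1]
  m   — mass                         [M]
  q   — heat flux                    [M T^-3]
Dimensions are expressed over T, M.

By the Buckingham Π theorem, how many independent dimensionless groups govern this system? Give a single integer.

Exponent matrix [T,M] × [ω,m,q]:
  T: [-1  0 -3]
  M: [ 0  1  1]
Row reduction gives pivot columns ω,m; rank = 2
3 vars − rank 2 = 1 Π group

1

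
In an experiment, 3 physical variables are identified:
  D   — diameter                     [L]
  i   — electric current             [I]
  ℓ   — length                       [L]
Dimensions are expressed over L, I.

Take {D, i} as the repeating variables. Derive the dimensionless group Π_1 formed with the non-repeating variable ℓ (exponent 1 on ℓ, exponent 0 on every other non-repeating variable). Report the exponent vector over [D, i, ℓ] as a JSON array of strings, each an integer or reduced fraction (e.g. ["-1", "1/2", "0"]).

["-1", "0", "1"]

Dimensional matrix (L×I by D×i×ℓ):
  L: [ 1  0  1]
  I: [ 0  1  0]
Row reduction gives pivot columns D,i; rank = 2
Repeat: D,i; free: ℓ
RREF:
  r0: [   1    0    1]
  r1: [   0    1    0]
Fix exponent of ℓ at 1; solve each RREF row for its pivot's exponent:
  r0: exp(D) + (1)·1 = 0 ⇒ exp(D) = -1
  r1: exp(i) + (0)·1 = 0 ⇒ exp(i) = 0
Π_1 = D^-1 · ℓ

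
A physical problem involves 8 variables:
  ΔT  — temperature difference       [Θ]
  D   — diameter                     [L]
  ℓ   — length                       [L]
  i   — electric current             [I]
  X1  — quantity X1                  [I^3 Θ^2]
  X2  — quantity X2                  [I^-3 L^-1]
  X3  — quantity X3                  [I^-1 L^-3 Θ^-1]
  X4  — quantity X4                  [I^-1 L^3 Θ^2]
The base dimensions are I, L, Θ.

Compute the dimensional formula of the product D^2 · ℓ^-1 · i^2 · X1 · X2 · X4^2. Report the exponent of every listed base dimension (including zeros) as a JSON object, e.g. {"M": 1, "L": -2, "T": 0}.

Write exponents as rows I,L,Θ / cols ΔT,D,ℓ,i,X1,X2,X3,X4:
  I: [ 0  0  0  1  3 -3 -1 -1]
  L: [ 0  1  1  0  0 -1 -3  3]
  Θ: [ 1  0  0  0  2  0 -1  2]
  [I]: (2)·0+(-1)·0+(2)·1+(1)·3+(1)·-3+(2)·-1 = 0
  [L]: (2)·1+(-1)·1+(2)·0+(1)·0+(1)·-1+(2)·3 = 6
  [Θ]: (2)·0+(-1)·0+(2)·0+(1)·2+(1)·0+(2)·2 = 6
⇒ L^6 Θ^6

{"I": 0, "L": 6, "Θ": 6}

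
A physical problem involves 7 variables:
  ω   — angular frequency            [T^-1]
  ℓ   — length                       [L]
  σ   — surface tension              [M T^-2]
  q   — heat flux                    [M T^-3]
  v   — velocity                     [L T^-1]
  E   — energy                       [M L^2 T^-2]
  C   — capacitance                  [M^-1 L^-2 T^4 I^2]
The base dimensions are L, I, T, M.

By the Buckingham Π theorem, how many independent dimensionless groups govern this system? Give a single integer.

Write exponents as rows L,I,T,M / cols ω,ℓ,σ,q,v,E,C:
  L: [ 0  1  0  0  1  2 -2]
  I: [ 0  0  0  0  0  0  2]
  T: [-1  0 -2 -3 -1 -2  4]
  M: [ 0  0  1  1  0  1 -1]
Row reduction gives pivot columns ω,ℓ,σ,C; rank = 4
n=7, r=4 ⇒ 3 dimensionless groups

3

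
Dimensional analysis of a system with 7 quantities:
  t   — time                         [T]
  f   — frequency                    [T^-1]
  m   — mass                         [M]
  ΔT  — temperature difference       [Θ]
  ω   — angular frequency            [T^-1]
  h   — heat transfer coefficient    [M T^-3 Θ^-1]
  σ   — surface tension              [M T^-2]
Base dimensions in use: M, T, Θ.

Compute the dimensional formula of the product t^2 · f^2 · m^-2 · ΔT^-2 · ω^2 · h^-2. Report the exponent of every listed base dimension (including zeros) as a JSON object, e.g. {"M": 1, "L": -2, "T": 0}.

{"M": -4, "T": 4, "Θ": 0}

Exponent matrix [M,T,Θ] × [t,f,m,ΔT,ω,h,σ]:
  M: [ 0  0  1  0  0  1  1]
  T: [ 1 -1  0  0 -1 -3 -2]
  Θ: [ 0  0  0  1  0 -1  0]
  [M]: (2)·0+(2)·0+(-2)·1+(-2)·0+(2)·0+(-2)·1 = -4
  [T]: (2)·1+(2)·-1+(-2)·0+(-2)·0+(2)·-1+(-2)·-3 = 4
  [Θ]: (2)·0+(2)·0+(-2)·0+(-2)·1+(2)·0+(-2)·-1 = 0
⇒ M^-4 T^4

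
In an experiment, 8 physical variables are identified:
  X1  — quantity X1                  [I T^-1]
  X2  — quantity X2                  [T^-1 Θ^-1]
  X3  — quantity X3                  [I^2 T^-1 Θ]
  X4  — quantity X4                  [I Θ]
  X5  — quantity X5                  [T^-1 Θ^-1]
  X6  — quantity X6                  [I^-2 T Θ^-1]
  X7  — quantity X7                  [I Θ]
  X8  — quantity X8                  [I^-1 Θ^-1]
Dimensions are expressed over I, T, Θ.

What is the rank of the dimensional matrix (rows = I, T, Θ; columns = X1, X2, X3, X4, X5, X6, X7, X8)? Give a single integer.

2

Dimensional matrix (I×T×Θ by X1×X2×X3×X4×X5×X6×X7×X8):
  I: [ 1  0  2  1  0 -2  1 -1]
  T: [-1 -1 -1  0 -1  1  0  0]
  Θ: [ 0 -1  1  1 -1 -1  1 -1]
Echelon form has 2 nonzero rows (pivots: X1,X2)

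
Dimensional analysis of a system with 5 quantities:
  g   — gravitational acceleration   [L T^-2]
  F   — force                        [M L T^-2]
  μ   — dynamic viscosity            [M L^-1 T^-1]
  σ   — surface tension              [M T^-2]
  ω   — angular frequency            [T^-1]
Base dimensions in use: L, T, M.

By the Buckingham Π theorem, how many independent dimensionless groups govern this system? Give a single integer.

Dimensional matrix (L×T×M by g×F×μ×σ×ω):
  L: [ 1  1 -1  0  0]
  T: [-2 -2 -1 -2 -1]
  M: [ 0  1  1  1  0]
RREF → pivots at {g,F,μ} ⇒ r = 3
Π count = n − r = 5 − 3 = 2

2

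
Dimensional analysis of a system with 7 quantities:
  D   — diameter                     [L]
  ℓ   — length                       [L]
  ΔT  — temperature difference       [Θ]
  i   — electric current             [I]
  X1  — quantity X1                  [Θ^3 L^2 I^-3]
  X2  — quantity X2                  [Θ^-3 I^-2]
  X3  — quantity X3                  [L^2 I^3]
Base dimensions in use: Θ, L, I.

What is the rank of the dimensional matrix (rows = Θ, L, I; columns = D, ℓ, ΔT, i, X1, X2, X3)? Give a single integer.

Dimensional matrix (Θ×L×I by D×ℓ×ΔT×i×X1×X2×X3):
  Θ: [ 0  0  1  0  3 -3  0]
  L: [ 1  1  0  0  2  0  2]
  I: [ 0  0  0  1 -3 -2  3]
RREF → pivots at {D,ΔT,i} ⇒ r = 3

3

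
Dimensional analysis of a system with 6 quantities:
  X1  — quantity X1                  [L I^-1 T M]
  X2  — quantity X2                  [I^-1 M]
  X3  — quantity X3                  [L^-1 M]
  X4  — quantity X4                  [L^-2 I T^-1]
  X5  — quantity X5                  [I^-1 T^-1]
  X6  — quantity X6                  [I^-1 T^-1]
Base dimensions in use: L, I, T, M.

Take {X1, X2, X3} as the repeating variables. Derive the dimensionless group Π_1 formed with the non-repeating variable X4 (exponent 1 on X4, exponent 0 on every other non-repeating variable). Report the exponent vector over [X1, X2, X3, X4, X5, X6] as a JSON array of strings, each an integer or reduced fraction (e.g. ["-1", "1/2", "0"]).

Dimensional matrix (L×I×T×M by X1×X2×X3×X4×X5×X6):
  L: [ 1  0 -1 -2  0  0]
  I: [-1 -1  0  1 -1 -1]
  T: [ 1  0  0 -1 -1 -1]
  M: [ 1  1  1  0  0  0]
RREF → pivots at {X1,X2,X3} ⇒ r = 3
Pivot set = {X1,X2,X3}, free = {X4,X5,X6}
RREF:
  r0: [   1    0    0   -1   -1   -1]
  r1: [   0    1    0    0    2    2]
  r2: [   0    0    1    1   -1   -1]
  r3: [   0    0    0    0    0    0]
Fix exponent of X4 at 1, X5 at 0, X6 at 0; solve each RREF row for its pivot's exponent:
  r0: exp(X1) + (-1)·1 = 0 ⇒ exp(X1) = 1
  r1: exp(X2) + (0)·1 = 0 ⇒ exp(X2) = 0
  r2: exp(X3) + (1)·1 = 0 ⇒ exp(X3) = -1
Π_1 = X1 · X3^-1 · X4

["1", "0", "-1", "1", "0", "0"]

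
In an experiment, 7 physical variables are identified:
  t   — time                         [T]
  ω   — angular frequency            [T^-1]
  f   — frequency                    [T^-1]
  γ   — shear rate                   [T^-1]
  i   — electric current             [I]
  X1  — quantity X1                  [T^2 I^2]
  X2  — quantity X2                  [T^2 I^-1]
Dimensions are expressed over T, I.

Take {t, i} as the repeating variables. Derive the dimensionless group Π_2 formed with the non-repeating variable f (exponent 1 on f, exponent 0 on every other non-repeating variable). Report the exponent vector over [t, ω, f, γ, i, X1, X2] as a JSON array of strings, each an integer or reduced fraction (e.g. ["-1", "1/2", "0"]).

Exponent matrix [T,I] × [t,ω,f,γ,i,X1,X2]:
  T: [ 1 -1 -1 -1  0  2  2]
  I: [ 0  0  0  0  1  2 -1]
RREF → pivots at {t,i} ⇒ r = 2
Pivot set = {t,i}, free = {ω,f,γ,X1,X2}
RREF:
  r0: [   1   -1   -1   -1    0    2    2]
  r1: [   0    0    0    0    1    2   -1]
Fix exponent of f at 1, ω at 0, γ at 0, X1 at 0, X2 at 0; solve each RREF row for its pivot's exponent:
  r0: exp(t) + (-1)·1 = 0 ⇒ exp(t) = 1
  r1: exp(i) + (0)·1 = 0 ⇒ exp(i) = 0
Π_2 = t · f

["1", "0", "1", "0", "0", "0", "0"]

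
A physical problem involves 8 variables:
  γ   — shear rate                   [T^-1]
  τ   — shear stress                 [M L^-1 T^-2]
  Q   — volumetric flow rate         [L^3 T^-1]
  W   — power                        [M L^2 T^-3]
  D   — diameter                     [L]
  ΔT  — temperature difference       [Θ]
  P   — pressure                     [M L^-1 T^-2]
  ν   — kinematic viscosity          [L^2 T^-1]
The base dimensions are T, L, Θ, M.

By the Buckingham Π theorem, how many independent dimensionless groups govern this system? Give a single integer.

Dimensional matrix (T×L×Θ×M by γ×τ×Q×W×D×ΔT×P×ν):
  T: [-1 -2 -1 -3  0  0 -2 -1]
  L: [ 0 -1  3  2  1  0 -1  2]
  Θ: [ 0  0  0  0  0  1  0  0]
  M: [ 0  1  0  1  0  0  1  0]
Echelon form has 4 nonzero rows (pivots: γ,τ,Q,ΔT)
n=8, r=4 ⇒ 4 dimensionless groups

4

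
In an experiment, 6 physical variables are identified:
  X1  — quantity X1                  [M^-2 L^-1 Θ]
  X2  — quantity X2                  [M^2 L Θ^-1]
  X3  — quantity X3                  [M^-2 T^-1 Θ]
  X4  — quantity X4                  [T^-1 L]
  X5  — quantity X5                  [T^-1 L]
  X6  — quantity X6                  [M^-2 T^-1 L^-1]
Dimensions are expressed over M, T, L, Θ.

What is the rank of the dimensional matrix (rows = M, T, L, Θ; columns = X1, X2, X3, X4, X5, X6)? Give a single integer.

3

Write exponents as rows M,T,L,Θ / cols X1,X2,X3,X4,X5,X6:
  M: [-2  2 -2  0  0 -2]
  T: [ 0  0 -1 -1 -1 -1]
  L: [-1  1  0  1  1 -1]
  Θ: [ 1 -1  1  0  0  0]
RREF → pivots at {X1,X3,X6} ⇒ r = 3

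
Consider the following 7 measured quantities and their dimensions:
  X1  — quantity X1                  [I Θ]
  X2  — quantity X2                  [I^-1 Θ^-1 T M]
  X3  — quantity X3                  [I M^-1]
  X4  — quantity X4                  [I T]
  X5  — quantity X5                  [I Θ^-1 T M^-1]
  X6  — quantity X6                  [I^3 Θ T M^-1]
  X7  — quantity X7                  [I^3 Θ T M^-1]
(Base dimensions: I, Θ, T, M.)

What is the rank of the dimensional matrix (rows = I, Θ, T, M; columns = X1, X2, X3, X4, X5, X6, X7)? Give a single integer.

Write exponents as rows I,Θ,T,M / cols X1,X2,X3,X4,X5,X6,X7:
  I: [ 1 -1  1  1  1  3  3]
  Θ: [ 1 -1  0  0 -1  1  1]
  T: [ 0  1  0  1  1  1  1]
  M: [ 0  1 -1  0 -1 -1 -1]
Row reduction gives pivot columns X1,X2,X3; rank = 3

3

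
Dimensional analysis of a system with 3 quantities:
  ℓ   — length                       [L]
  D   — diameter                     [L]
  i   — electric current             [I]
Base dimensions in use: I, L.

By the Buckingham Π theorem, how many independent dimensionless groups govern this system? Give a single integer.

1

Dimensional matrix (I×L by ℓ×D×i):
  I: [ 0  0  1]
  L: [ 1  1  0]
Echelon form has 2 nonzero rows (pivots: ℓ,i)
n=3, r=2 ⇒ 1 dimensionless group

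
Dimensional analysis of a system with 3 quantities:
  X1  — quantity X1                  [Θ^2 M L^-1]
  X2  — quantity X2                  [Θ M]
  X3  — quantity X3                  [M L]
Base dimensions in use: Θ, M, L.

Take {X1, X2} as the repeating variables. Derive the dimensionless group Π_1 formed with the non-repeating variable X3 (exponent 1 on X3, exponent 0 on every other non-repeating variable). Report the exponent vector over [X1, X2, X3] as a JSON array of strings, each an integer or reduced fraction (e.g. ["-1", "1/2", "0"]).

["1", "-2", "1"]

Write exponents as rows Θ,M,L / cols X1,X2,X3:
  Θ: [ 2  1  0]
  M: [ 1  1  1]
  L: [-1  0  1]
Row reduction gives pivot columns X1,X2; rank = 2
Repeat: X1,X2; free: X3
RREF:
  r0: [   1    0   -1]
  r1: [   0    1    2]
  r2: [   0    0    0]
Fix exponent of X3 at 1; solve each RREF row for its pivot's exponent:
  r0: exp(X1) + (-1)·1 = 0 ⇒ exp(X1) = 1
  r1: exp(X2) + (2)·1 = 0 ⇒ exp(X2) = -2
Π_1 = X1 · X2^-2 · X3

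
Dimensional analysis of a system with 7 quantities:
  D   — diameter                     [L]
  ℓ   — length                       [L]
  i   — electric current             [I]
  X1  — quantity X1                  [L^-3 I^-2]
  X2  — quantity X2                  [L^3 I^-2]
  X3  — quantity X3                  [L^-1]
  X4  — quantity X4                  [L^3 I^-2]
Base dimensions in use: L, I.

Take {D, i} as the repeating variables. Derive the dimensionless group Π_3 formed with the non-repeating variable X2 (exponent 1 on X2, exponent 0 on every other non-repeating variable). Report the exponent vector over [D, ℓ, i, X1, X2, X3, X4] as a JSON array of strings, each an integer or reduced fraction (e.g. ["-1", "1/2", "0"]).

Dimensional matrix (L×I by D×ℓ×i×X1×X2×X3×X4):
  L: [ 1  1  0 -3  3 -1  3]
  I: [ 0  0  1 -2 -2  0 -2]
Echelon form has 2 nonzero rows (pivots: D,i)
Repeat: D,i; free: ℓ,X1,X2,X3,X4
RREF:
  r0: [   1    1    0   -3    3   -1    3]
  r1: [   0    0    1   -2   -2    0   -2]
Fix exponent of X2 at 1, ℓ at 0, X1 at 0, X3 at 0, X4 at 0; solve each RREF row for its pivot's exponent:
  r0: exp(D) + (3)·1 = 0 ⇒ exp(D) = -3
  r1: exp(i) + (-2)·1 = 0 ⇒ exp(i) = 2
Π_3 = D^-3 · i^2 · X2

["-3", "0", "2", "0", "1", "0", "0"]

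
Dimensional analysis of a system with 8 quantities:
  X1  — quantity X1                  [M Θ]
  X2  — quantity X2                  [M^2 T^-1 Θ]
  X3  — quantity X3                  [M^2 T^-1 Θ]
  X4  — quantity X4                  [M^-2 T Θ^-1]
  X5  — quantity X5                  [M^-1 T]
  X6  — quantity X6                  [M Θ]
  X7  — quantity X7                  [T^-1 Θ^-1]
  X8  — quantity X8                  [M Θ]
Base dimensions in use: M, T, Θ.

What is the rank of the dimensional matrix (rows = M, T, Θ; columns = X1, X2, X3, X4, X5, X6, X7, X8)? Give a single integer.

2

Write exponents as rows M,T,Θ / cols X1,X2,X3,X4,X5,X6,X7,X8:
  M: [ 1  2  2 -2 -1  1  0  1]
  T: [ 0 -1 -1  1  1  0 -1  0]
  Θ: [ 1  1  1 -1  0  1 -1  1]
Row reduction gives pivot columns X1,X2; rank = 2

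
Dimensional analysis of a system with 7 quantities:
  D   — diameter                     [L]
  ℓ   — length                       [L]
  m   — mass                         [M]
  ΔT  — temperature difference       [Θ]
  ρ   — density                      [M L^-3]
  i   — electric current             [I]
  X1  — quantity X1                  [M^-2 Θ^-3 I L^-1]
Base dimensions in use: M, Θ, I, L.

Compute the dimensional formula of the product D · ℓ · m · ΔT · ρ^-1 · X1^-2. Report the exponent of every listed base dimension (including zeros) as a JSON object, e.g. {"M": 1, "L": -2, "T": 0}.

Write exponents as rows M,Θ,I,L / cols D,ℓ,m,ΔT,ρ,i,X1:
  M: [ 0  0  1  0  1  0 -2]
  Θ: [ 0  0  0  1  0  0 -3]
  I: [ 0  0  0  0  0  1  1]
  L: [ 1  1  0  0 -3  0 -1]
  [M]: (1)·0+(1)·0+(1)·1+(1)·0+(-1)·1+(-2)·-2 = 4
  [Θ]: (1)·0+(1)·0+(1)·0+(1)·1+(-1)·0+(-2)·-3 = 7
  [I]: (1)·0+(1)·0+(1)·0+(1)·0+(-1)·0+(-2)·1 = -2
  [L]: (1)·1+(1)·1+(1)·0+(1)·0+(-1)·-3+(-2)·-1 = 7
⇒ M^4 Θ^7 I^-2 L^7

{"M": 4, "Θ": 7, "I": -2, "L": 7}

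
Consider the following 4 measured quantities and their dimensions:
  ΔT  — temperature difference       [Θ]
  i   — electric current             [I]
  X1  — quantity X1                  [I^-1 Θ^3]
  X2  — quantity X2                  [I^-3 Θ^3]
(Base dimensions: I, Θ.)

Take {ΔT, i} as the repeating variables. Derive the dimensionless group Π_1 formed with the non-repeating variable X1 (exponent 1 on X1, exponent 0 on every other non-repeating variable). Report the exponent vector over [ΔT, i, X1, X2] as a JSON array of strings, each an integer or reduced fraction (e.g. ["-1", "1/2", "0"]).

["-3", "1", "1", "0"]

Dimensional matrix (I×Θ by ΔT×i×X1×X2):
  I: [ 0  1 -1 -3]
  Θ: [ 1  0  3  3]
Row reduction gives pivot columns ΔT,i; rank = 2
Pivot set = {ΔT,i}, free = {X1,X2}
RREF:
  r0: [   1    0    3    3]
  r1: [   0    1   -1   -3]
Fix exponent of X1 at 1, X2 at 0; solve each RREF row for its pivot's exponent:
  r0: exp(ΔT) + (3)·1 = 0 ⇒ exp(ΔT) = -3
  r1: exp(i) + (-1)·1 = 0 ⇒ exp(i) = 1
Π_1 = ΔT^-3 · i · X1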